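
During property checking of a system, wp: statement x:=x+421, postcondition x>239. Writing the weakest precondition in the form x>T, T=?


Formula: wp(x:=E, P) = P[E/x] (substitute E for x in postcondition)
Step 1: Postcondition: x>239
Step 2: Substitute x+421 for x: x+421>239
Step 3: Solve for x: x > 239-421 = -182

-182


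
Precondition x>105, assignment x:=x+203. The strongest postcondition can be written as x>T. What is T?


Formula: sp(P, x:=E) = exists old_x. (x = E[old_x/x]) AND P[old_x/x] (old_x is the value of x before the assignment; eliminate old_x by solving x = E[old_x/x] for old_x)
Step 1: Precondition P: x>105, i.e. old_x > 105
Step 2: Assignment gives x = old_x + 203, so old_x = x - 203
Step 3: Substitute into P: x - 203 > 105
Step 4: Simplify: x > 105+203 = 308

308


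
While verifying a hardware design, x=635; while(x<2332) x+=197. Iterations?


Step 1: x goes from 635 toward 2332 by 197; the body runs while x<2332, so iterations = ceil((bound-start)/step)
Step 2: Distance=1697
Step 3: ceil(1697/197)=9

9


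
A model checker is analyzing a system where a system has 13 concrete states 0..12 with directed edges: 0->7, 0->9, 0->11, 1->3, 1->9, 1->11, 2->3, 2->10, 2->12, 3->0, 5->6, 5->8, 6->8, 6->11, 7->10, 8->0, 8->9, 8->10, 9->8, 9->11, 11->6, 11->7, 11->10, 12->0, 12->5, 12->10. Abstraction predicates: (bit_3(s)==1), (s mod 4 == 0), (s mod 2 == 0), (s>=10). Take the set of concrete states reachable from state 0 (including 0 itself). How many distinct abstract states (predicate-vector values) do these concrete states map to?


BFS from 0:
Concrete reachable: {0, 6, 7, 8, 9, 10, 11}
Abstract via predicates (bit_3(s)==1), (s mod 4 == 0), (s mod 2 == 0), (s>=10):
  (0,0,0,0) <- {7}
  (0,0,1,0) <- {6}
  (0,1,1,0) <- {0}
  (1,0,0,0) <- {9}
  (1,0,0,1) <- {11}
  (1,0,1,1) <- {10}
  (1,1,1,0) <- {8}
Distinct abstract states = 7

7


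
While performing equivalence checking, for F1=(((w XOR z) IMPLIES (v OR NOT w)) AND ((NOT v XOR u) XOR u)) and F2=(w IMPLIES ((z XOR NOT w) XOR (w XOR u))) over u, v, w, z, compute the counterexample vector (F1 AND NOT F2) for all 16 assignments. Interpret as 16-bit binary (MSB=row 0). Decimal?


F1 = (((w XOR z) IMPLIES (v OR NOT w)) AND ((NOT v XOR u) XOR u))
F2 = (w IMPLIES ((z XOR NOT w) XOR (w XOR u)))
Counterexample to F1=>F2 is where F1=1 and F2=0.
Evaluate each row (bits = u,v,w,z, MSB first):
  row 0 [0000]: F1=1 F2=1 -> F1&~F2 -> 0
  row 1 [0001]: F1=1 F2=1 -> F1&~F2 -> 0
  row 2 [0010]: F1=0 F2=1 -> F1&~F2 -> 0
  row 3 [0011]: F1=1 F2=0 -> F1&~F2 -> 1
  row 4 [0100]: F1=0 F2=1 -> F1&~F2 -> 0
  row 5 [0101]: F1=0 F2=1 -> F1&~F2 -> 0
  row 6 [0110]: F1=0 F2=1 -> F1&~F2 -> 0
  row 7 [0111]: F1=0 F2=0 -> F1&~F2 -> 0
  row 8 [1000]: F1=1 F2=1 -> F1&~F2 -> 0
  row 9 [1001]: F1=1 F2=1 -> F1&~F2 -> 0
  row 10 [1010]: F1=0 F2=0 -> F1&~F2 -> 0
  row 11 [1011]: F1=1 F2=1 -> F1&~F2 -> 0
  row 12 [1100]: F1=0 F2=1 -> F1&~F2 -> 0
  row 13 [1101]: F1=0 F2=1 -> F1&~F2 -> 0
  row 14 [1110]: F1=0 F2=0 -> F1&~F2 -> 0
  row 15 [1111]: F1=0 F2=1 -> F1&~F2 -> 0
Full result column, 4 rows per line (u,v fixed per line; w,z runs 00..11 left to right):
  rows 0-3 [u,v=00]: 0001  = hex 1
  rows 4-7 [u,v=01]: 0000  = hex 0
  rows 8-11 [u,v=10]: 0000  = hex 0
  rows 12-15 [u,v=11]: 0000  = hex 0
Counterexample vector (row 0 .. row 15) = 0001000000000000
Output column grouped in 4s = 0001 0000 0000 0000 = 0x1000
Convert to decimal digit by digit (value = value*16 + digit):
  1 -> 1
  1*16 + 0 = 16
  16*16 + 0 = 256
  256*16 + 0 = 4096
Decimal = 4096

4096


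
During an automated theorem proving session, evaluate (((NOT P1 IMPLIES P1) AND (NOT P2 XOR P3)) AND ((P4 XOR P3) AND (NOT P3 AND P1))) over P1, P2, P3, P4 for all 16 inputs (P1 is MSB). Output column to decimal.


Formula: (((NOT P1 IMPLIES P1) AND (NOT P2 XOR P3)) AND ((P4 XOR P3) AND (NOT P3 AND P1))) over P1, P2, P3, P4 (16 rows)
Evaluate each row (bits = P1,P2,P3,P4, MSB first):
  row 0 [0000]: (((NOT 0 IMPLIES 0) AND (NOT 0 XOR 0)) AND ((0 XOR 0) AND (NOT 0 AND 0))) -> 0
  row 1 [0001]: (((NOT 0 IMPLIES 0) AND (NOT 0 XOR 0)) AND ((1 XOR 0) AND (NOT 0 AND 0))) -> 0
  row 2 [0010]: (((NOT 0 IMPLIES 0) AND (NOT 0 XOR 1)) AND ((0 XOR 1) AND (NOT 1 AND 0))) -> 0
  row 3 [0011]: (((NOT 0 IMPLIES 0) AND (NOT 0 XOR 1)) AND ((1 XOR 1) AND (NOT 1 AND 0))) -> 0
  row 4 [0100]: (((NOT 0 IMPLIES 0) AND (NOT 1 XOR 0)) AND ((0 XOR 0) AND (NOT 0 AND 0))) -> 0
  row 5 [0101]: (((NOT 0 IMPLIES 0) AND (NOT 1 XOR 0)) AND ((1 XOR 0) AND (NOT 0 AND 0))) -> 0
  row 6 [0110]: (((NOT 0 IMPLIES 0) AND (NOT 1 XOR 1)) AND ((0 XOR 1) AND (NOT 1 AND 0))) -> 0
  row 7 [0111]: (((NOT 0 IMPLIES 0) AND (NOT 1 XOR 1)) AND ((1 XOR 1) AND (NOT 1 AND 0))) -> 0
  row 8 [1000]: (((NOT 1 IMPLIES 1) AND (NOT 0 XOR 0)) AND ((0 XOR 0) AND (NOT 0 AND 1))) -> 0
  row 9 [1001]: (((NOT 1 IMPLIES 1) AND (NOT 0 XOR 0)) AND ((1 XOR 0) AND (NOT 0 AND 1))) -> 1
  row 10 [1010]: (((NOT 1 IMPLIES 1) AND (NOT 0 XOR 1)) AND ((0 XOR 1) AND (NOT 1 AND 1))) -> 0
  row 11 [1011]: (((NOT 1 IMPLIES 1) AND (NOT 0 XOR 1)) AND ((1 XOR 1) AND (NOT 1 AND 1))) -> 0
  row 12 [1100]: (((NOT 1 IMPLIES 1) AND (NOT 1 XOR 0)) AND ((0 XOR 0) AND (NOT 0 AND 1))) -> 0
  row 13 [1101]: (((NOT 1 IMPLIES 1) AND (NOT 1 XOR 0)) AND ((1 XOR 0) AND (NOT 0 AND 1))) -> 0
  row 14 [1110]: (((NOT 1 IMPLIES 1) AND (NOT 1 XOR 1)) AND ((0 XOR 1) AND (NOT 1 AND 1))) -> 0
  row 15 [1111]: (((NOT 1 IMPLIES 1) AND (NOT 1 XOR 1)) AND ((1 XOR 1) AND (NOT 1 AND 1))) -> 0
Full result column, 4 rows per line (P1,P2 fixed per line; P3,P4 runs 00..11 left to right):
  rows 0-3 [P1,P2=00]: 0000  = hex 0
  rows 4-7 [P1,P2=01]: 0000  = hex 0
  rows 8-11 [P1,P2=10]: 0100  = hex 4
  rows 12-15 [P1,P2=11]: 0000  = hex 0
Output column (row 0 .. row 15) = 0000000001000000
Output column grouped in 4s = 0000 0000 0100 0000 = 0x0040
Convert to decimal digit by digit (value = value*16 + digit):
  0 -> 0
  0*16 + 0 = 0
  0*16 + 4 = 4
  4*16 + 0 = 64
Decimal = 64

64


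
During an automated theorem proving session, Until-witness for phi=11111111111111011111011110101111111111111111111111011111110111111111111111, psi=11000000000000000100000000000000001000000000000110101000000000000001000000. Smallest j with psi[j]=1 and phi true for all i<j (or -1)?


(phi U psi) at 0: need smallest j with psi[j]=1 and phi[i]=1 for all i in [0,j).
Scan from step 0:
  step 0: psi=1 and phi held for [0,0) -> witness found
Witness step = 0

0


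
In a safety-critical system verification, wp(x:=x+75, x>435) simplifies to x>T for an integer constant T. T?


Formula: wp(x:=E, P) = P[E/x] (substitute E for x in postcondition)
Step 1: Postcondition: x>435
Step 2: Substitute x+75 for x: x+75>435
Step 3: Solve for x: x > 435-75 = 360

360


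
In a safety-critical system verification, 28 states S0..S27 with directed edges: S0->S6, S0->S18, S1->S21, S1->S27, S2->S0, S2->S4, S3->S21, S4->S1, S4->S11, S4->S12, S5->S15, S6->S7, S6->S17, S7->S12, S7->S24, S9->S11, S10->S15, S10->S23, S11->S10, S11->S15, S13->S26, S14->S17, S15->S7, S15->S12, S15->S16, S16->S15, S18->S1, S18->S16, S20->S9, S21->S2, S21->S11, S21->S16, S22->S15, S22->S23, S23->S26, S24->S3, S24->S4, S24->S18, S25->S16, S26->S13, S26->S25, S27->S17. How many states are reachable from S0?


BFS from S0:
  layer 0: {S0}
  layer 1: {S6, S18}
  layer 2: {S1, S7, S16, S17}
  layer 3: {S12, S15, S21, S24, S27}
  layer 4: {S2, S3, S4, S11}
  layer 5: {S10}
  layer 6: {S23}
  layer 7: {S26}
  layer 8: {S13, S25}
Reachable set: {S0, S1, S2, S3, S4, S6, S7, S10, S11, S12, S13, S15, S16, S17, S18, S21, S23, S24, S25, S26, S27}
Count = 21

21


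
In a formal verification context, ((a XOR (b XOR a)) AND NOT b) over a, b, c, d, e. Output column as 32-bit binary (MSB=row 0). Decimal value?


Formula: ((a XOR (b XOR a)) AND NOT b) over a, b, c, d, e (32 rows)
Evaluate each row (bits = a,b,c,d,e, MSB first):
  row 0 [00000]: ((0 XOR (0 XOR 0)) AND NOT 0) -> 0
  row 1 [00001]: ((0 XOR (0 XOR 0)) AND NOT 0) -> 0
  row 2 [00010]: ((0 XOR (0 XOR 0)) AND NOT 0) -> 0
  row 3 [00011]: ((0 XOR (0 XOR 0)) AND NOT 0) -> 0
  row 4 [00100]: ((0 XOR (0 XOR 0)) AND NOT 0) -> 0
  row 5 [00101]: ((0 XOR (0 XOR 0)) AND NOT 0) -> 0
  row 6 [00110]: ((0 XOR (0 XOR 0)) AND NOT 0) -> 0
  row 7 [00111]: ((0 XOR (0 XOR 0)) AND NOT 0) -> 0
  row 8 [01000]: ((0 XOR (1 XOR 0)) AND NOT 1) -> 0
  row 9 [01001]: ((0 XOR (1 XOR 0)) AND NOT 1) -> 0
  row 10 [01010]: ((0 XOR (1 XOR 0)) AND NOT 1) -> 0
  row 11 [01011]: ((0 XOR (1 XOR 0)) AND NOT 1) -> 0
  row 12 [01100]: ((0 XOR (1 XOR 0)) AND NOT 1) -> 0
  row 13 [01101]: ((0 XOR (1 XOR 0)) AND NOT 1) -> 0
  row 14 [01110]: ((0 XOR (1 XOR 0)) AND NOT 1) -> 0
  row 15 [01111]: ((0 XOR (1 XOR 0)) AND NOT 1) -> 0
  row 16 [10000]: ((1 XOR (0 XOR 1)) AND NOT 0) -> 0
  row 17 [10001]: ((1 XOR (0 XOR 1)) AND NOT 0) -> 0
  row 18 [10010]: ((1 XOR (0 XOR 1)) AND NOT 0) -> 0
  row 19 [10011]: ((1 XOR (0 XOR 1)) AND NOT 0) -> 0
  row 20 [10100]: ((1 XOR (0 XOR 1)) AND NOT 0) -> 0
  row 21 [10101]: ((1 XOR (0 XOR 1)) AND NOT 0) -> 0
  row 22 [10110]: ((1 XOR (0 XOR 1)) AND NOT 0) -> 0
  row 23 [10111]: ((1 XOR (0 XOR 1)) AND NOT 0) -> 0
  row 24 [11000]: ((1 XOR (1 XOR 1)) AND NOT 1) -> 0
  row 25 [11001]: ((1 XOR (1 XOR 1)) AND NOT 1) -> 0
  row 26 [11010]: ((1 XOR (1 XOR 1)) AND NOT 1) -> 0
  row 27 [11011]: ((1 XOR (1 XOR 1)) AND NOT 1) -> 0
  row 28 [11100]: ((1 XOR (1 XOR 1)) AND NOT 1) -> 0
  row 29 [11101]: ((1 XOR (1 XOR 1)) AND NOT 1) -> 0
  row 30 [11110]: ((1 XOR (1 XOR 1)) AND NOT 1) -> 0
  row 31 [11111]: ((1 XOR (1 XOR 1)) AND NOT 1) -> 0
Full result column, 4 rows per line (a,b,c fixed per line; d,e runs 00..11 left to right):
  rows 0-3 [a,b,c=000]: 0000  = hex 0
  rows 4-7 [a,b,c=001]: 0000  = hex 0
  rows 8-11 [a,b,c=010]: 0000  = hex 0
  rows 12-15 [a,b,c=011]: 0000  = hex 0
  rows 16-19 [a,b,c=100]: 0000  = hex 0
  rows 20-23 [a,b,c=101]: 0000  = hex 0
  rows 24-27 [a,b,c=110]: 0000  = hex 0
  rows 28-31 [a,b,c=111]: 0000  = hex 0
Output column (row 0 .. row 31) = 00000000000000000000000000000000
Output column grouped in 4s = 0000 0000 0000 0000 0000 0000 0000 0000 = 0x00000000
Convert to decimal digit by digit (value = value*16 + digit):
  0 -> 0
  0*16 + 0 = 0
  0*16 + 0 = 0
  0*16 + 0 = 0
  0*16 + 0 = 0
  0*16 + 0 = 0
  0*16 + 0 = 0
  0*16 + 0 = 0
Decimal = 0

0


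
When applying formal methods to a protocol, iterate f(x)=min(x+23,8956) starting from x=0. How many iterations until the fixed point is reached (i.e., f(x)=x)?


Step 1: x=0, cap=8956, increment=23
Step 2: x grows by 23 each step until capped at 8956; fixed point is x=8956
Step 3: iterations = ceil(8956/23) = 390

390


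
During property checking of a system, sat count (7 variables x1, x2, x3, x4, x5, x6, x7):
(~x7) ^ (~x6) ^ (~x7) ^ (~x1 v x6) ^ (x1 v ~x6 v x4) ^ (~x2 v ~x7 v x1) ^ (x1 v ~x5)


CNF with 7 clauses over 7 vars (128 assignments).
An assignment satisfies CNF iff every clause has >=1 true literal.
Check each row (bits = x1,x2,x3,x4,x5,x6,x7; clause T/F shown):
  row 0 [0000000]: clauses=TTTTTTT -> 1
  row 1 [0000001]: clauses=FTFTTTT -> 0
  row 2 [0000010]: clauses=TFTTFTT -> 0
  row 3 [0000011]: clauses=FFFTFTT -> 0
  row 4 [0000100]: clauses=TTTTTTF -> 0
  (every remaining row is evaluated the same way; all 128 results are listed next)
Full result column, 8 rows per line (x1,x2,x3,x4 fixed per line; x5,x6,x7 runs 000..111 left to right):
  rows 0-7 [x1,x2,x3,x4=0000]: 10000000  (ones: 1)
  rows 8-15 [x1,x2,x3,x4=0001]: 10000000  (ones: 1)
  rows 16-23 [x1,x2,x3,x4=0010]: 10000000  (ones: 1)
  rows 24-31 [x1,x2,x3,x4=0011]: 10000000  (ones: 1)
  rows 32-39 [x1,x2,x3,x4=0100]: 10000000  (ones: 1)
  rows 40-47 [x1,x2,x3,x4=0101]: 10000000  (ones: 1)
  rows 48-55 [x1,x2,x3,x4=0110]: 10000000  (ones: 1)
  rows 56-63 [x1,x2,x3,x4=0111]: 10000000  (ones: 1)
  rows 64-71 [x1,x2,x3,x4=1000]: 00000000  (ones: 0)
  rows 72-79 [x1,x2,x3,x4=1001]: 00000000  (ones: 0)
  rows 80-87 [x1,x2,x3,x4=1010]: 00000000  (ones: 0)
  rows 88-95 [x1,x2,x3,x4=1011]: 00000000  (ones: 0)
  rows 96-103 [x1,x2,x3,x4=1100]: 00000000  (ones: 0)
  rows 104-111 [x1,x2,x3,x4=1101]: 00000000  (ones: 0)
  rows 112-119 [x1,x2,x3,x4=1110]: 00000000  (ones: 0)
  rows 120-127 [x1,x2,x3,x4=1111]: 00000000  (ones: 0)
Satisfying assignments = 1+1+1+1+1+1+1+1+0+0+0+0+0+0+0+0 = 8

8


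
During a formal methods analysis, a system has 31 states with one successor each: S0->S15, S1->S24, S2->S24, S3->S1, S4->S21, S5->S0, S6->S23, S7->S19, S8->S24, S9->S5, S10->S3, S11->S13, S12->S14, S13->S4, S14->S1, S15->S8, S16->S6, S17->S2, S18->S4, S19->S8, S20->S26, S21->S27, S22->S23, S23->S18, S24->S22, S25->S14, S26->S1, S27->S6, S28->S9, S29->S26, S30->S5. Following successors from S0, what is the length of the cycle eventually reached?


Trace from S0 until a state repeats:
  S0 -> S15 -> S8 -> S24 -> S22 -> S23 -> S18 -> S4 -> S21 -> S27 -> S6 -> S23
S23 first seen at step 5, revisited at step 11.
Cycle length = 11 - 5 = 6

6


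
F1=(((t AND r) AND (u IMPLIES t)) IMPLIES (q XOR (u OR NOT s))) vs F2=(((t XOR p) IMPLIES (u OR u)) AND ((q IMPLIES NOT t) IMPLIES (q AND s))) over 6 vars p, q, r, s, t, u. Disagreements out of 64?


F1 = (((t AND r) AND (u IMPLIES t)) IMPLIES (q XOR (u OR NOT s)))
F2 = (((t XOR p) IMPLIES (u OR u)) AND ((q IMPLIES NOT t) IMPLIES (q AND s)))
Evaluate both on each of 64 rows (bits = p,q,r,s,t,u):
  row 0 [000000]: F1=1 F2=0 (differ) -> 1
  row 1 [000001]: F1=1 F2=0 (differ) -> 1
  row 2 [000010]: F1=1 F2=0 (differ) -> 1
  row 3 [000011]: F1=1 F2=0 (differ) -> 1
  row 4 [000100]: F1=1 F2=0 (differ) -> 1
  (every remaining row is evaluated the same way; all 64 results are listed next)
Full result column, 8 rows per line (p,q,r fixed per line; s,t,u runs 000..111 left to right):
  rows 0-7 [p,q,r=000]: 11111111  (ones: 8)
  rows 8-15 [p,q,r=001]: 11111101  (ones: 7)
  rows 16-23 [p,q,r=010]: 11100010  (ones: 4)
  rows 24-31 [p,q,r=011]: 11010011  (ones: 5)
  rows 32-39 [p,q,r=100]: 11111111  (ones: 8)
  rows 40-47 [p,q,r=101]: 11111101  (ones: 7)
  rows 48-55 [p,q,r=110]: 11001000  (ones: 3)
  rows 56-63 [p,q,r=111]: 11111001  (ones: 6)
Disagreements = 8+7+4+5+8+7+3+6 = 48

48


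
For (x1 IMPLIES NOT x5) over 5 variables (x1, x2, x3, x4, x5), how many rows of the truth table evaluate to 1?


Formula: (x1 IMPLIES NOT x5) over 5 vars (32 rows)
Evaluate each row (x1, x2, x3, x4, x5 as bits, MSB first):
  row 0 [00000]: (0 IMPLIES NOT 0) -> 1
  row 1 [00001]: (0 IMPLIES NOT 1) -> 1
  row 2 [00010]: (0 IMPLIES NOT 0) -> 1
  row 3 [00011]: (0 IMPLIES NOT 1) -> 1
  row 4 [00100]: (0 IMPLIES NOT 0) -> 1
  row 5 [00101]: (0 IMPLIES NOT 1) -> 1
  row 6 [00110]: (0 IMPLIES NOT 0) -> 1
  row 7 [00111]: (0 IMPLIES NOT 1) -> 1
  row 8 [01000]: (0 IMPLIES NOT 0) -> 1
  row 9 [01001]: (0 IMPLIES NOT 1) -> 1
  row 10 [01010]: (0 IMPLIES NOT 0) -> 1
  row 11 [01011]: (0 IMPLIES NOT 1) -> 1
  row 12 [01100]: (0 IMPLIES NOT 0) -> 1
  row 13 [01101]: (0 IMPLIES NOT 1) -> 1
  row 14 [01110]: (0 IMPLIES NOT 0) -> 1
  row 15 [01111]: (0 IMPLIES NOT 1) -> 1
  row 16 [10000]: (1 IMPLIES NOT 0) -> 1
  row 17 [10001]: (1 IMPLIES NOT 1) -> 0
  row 18 [10010]: (1 IMPLIES NOT 0) -> 1
  row 19 [10011]: (1 IMPLIES NOT 1) -> 0
  row 20 [10100]: (1 IMPLIES NOT 0) -> 1
  row 21 [10101]: (1 IMPLIES NOT 1) -> 0
  row 22 [10110]: (1 IMPLIES NOT 0) -> 1
  row 23 [10111]: (1 IMPLIES NOT 1) -> 0
  row 24 [11000]: (1 IMPLIES NOT 0) -> 1
  row 25 [11001]: (1 IMPLIES NOT 1) -> 0
  row 26 [11010]: (1 IMPLIES NOT 0) -> 1
  row 27 [11011]: (1 IMPLIES NOT 1) -> 0
  row 28 [11100]: (1 IMPLIES NOT 0) -> 1
  row 29 [11101]: (1 IMPLIES NOT 1) -> 0
  row 30 [11110]: (1 IMPLIES NOT 0) -> 1
  row 31 [11111]: (1 IMPLIES NOT 1) -> 0
Full result column, 8 rows per line (x1,x2 fixed per line; x3,x4,x5 runs 000..111 left to right):
  rows 0-7 [x1,x2=00]: 11111111  (ones: 8)
  rows 8-15 [x1,x2=01]: 11111111  (ones: 8)
  rows 16-23 [x1,x2=10]: 10101010  (ones: 4)
  rows 24-31 [x1,x2=11]: 10101010  (ones: 4)
Count of 1-rows = 8+8+4+4 = 24

24


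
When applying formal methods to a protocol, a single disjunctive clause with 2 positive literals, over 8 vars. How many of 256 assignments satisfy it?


Step 1: Total=2^8=256
Step 2: Unsat when all 2 false: 2^6=64
Step 3: Sat=256-64=192

192


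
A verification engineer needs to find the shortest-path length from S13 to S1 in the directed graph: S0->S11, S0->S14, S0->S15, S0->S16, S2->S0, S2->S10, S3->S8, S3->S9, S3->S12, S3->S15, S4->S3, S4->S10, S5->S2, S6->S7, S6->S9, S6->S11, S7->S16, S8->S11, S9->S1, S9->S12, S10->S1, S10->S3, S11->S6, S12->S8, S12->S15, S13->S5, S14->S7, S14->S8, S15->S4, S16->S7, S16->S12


BFS layer-by-layer from S13:
  dist 0: {S13}
  dist 1: {S5}
  dist 2: {S2}
  dist 3: {S0, S10}
  dist 4: {S1, S3, S11, S14, S15, S16}
  -> S1 reached at distance 4
Shortest path length = 4

4


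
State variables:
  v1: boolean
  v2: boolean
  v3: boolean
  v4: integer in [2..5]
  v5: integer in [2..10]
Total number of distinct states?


State space = product of domain sizes of all variables.
Domain sizes:
  v1 (boolean): 2
  v2 (boolean): 2
  v3 (boolean): 2
  v4 (integer in [2..5]): 4
  v5 (integer in [2..10]): 9
Product = 2 * 2 * 2 * 4 * 9 = 288

288


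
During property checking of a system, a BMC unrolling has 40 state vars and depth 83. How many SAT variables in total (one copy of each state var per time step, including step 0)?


BMC unrolls to depth k, creating one copy of each state var for steps 0..k.
Step count = 83 + 1 = 84 (steps 0 through 83)
Vars per step = 40
Total = 40 * 84 = 3360

3360


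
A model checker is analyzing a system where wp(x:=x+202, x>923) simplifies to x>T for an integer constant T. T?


Formula: wp(x:=E, P) = P[E/x] (substitute E for x in postcondition)
Step 1: Postcondition: x>923
Step 2: Substitute x+202 for x: x+202>923
Step 3: Solve for x: x > 923-202 = 721

721


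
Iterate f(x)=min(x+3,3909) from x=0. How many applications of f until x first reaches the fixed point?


Step 1: x=0, cap=3909, increment=3
Step 2: x grows by 3 each step until capped at 3909; fixed point is x=3909
Step 3: iterations = ceil(3909/3) = 1303

1303


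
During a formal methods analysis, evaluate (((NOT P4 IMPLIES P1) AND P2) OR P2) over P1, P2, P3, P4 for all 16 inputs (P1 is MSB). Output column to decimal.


Formula: (((NOT P4 IMPLIES P1) AND P2) OR P2) over P1, P2, P3, P4 (16 rows)
Evaluate each row (bits = P1,P2,P3,P4, MSB first):
  row 0 [0000]: (((NOT 0 IMPLIES 0) AND 0) OR 0) -> 0
  row 1 [0001]: (((NOT 1 IMPLIES 0) AND 0) OR 0) -> 0
  row 2 [0010]: (((NOT 0 IMPLIES 0) AND 0) OR 0) -> 0
  row 3 [0011]: (((NOT 1 IMPLIES 0) AND 0) OR 0) -> 0
  row 4 [0100]: (((NOT 0 IMPLIES 0) AND 1) OR 1) -> 1
  row 5 [0101]: (((NOT 1 IMPLIES 0) AND 1) OR 1) -> 1
  row 6 [0110]: (((NOT 0 IMPLIES 0) AND 1) OR 1) -> 1
  row 7 [0111]: (((NOT 1 IMPLIES 0) AND 1) OR 1) -> 1
  row 8 [1000]: (((NOT 0 IMPLIES 1) AND 0) OR 0) -> 0
  row 9 [1001]: (((NOT 1 IMPLIES 1) AND 0) OR 0) -> 0
  row 10 [1010]: (((NOT 0 IMPLIES 1) AND 0) OR 0) -> 0
  row 11 [1011]: (((NOT 1 IMPLIES 1) AND 0) OR 0) -> 0
  row 12 [1100]: (((NOT 0 IMPLIES 1) AND 1) OR 1) -> 1
  row 13 [1101]: (((NOT 1 IMPLIES 1) AND 1) OR 1) -> 1
  row 14 [1110]: (((NOT 0 IMPLIES 1) AND 1) OR 1) -> 1
  row 15 [1111]: (((NOT 1 IMPLIES 1) AND 1) OR 1) -> 1
Full result column, 4 rows per line (P1,P2 fixed per line; P3,P4 runs 00..11 left to right):
  rows 0-3 [P1,P2=00]: 0000  = hex 0
  rows 4-7 [P1,P2=01]: 1111  = hex F
  rows 8-11 [P1,P2=10]: 0000  = hex 0
  rows 12-15 [P1,P2=11]: 1111  = hex F
Output column (row 0 .. row 15) = 0000111100001111
Output column grouped in 4s = 0000 1111 0000 1111 = 0x0F0F
Convert to decimal digit by digit (value = value*16 + digit):
  0 -> 0
  0*16 + 15 (F) = 15
  15*16 + 0 = 240
  240*16 + 15 (F) = 3855
Decimal = 3855

3855


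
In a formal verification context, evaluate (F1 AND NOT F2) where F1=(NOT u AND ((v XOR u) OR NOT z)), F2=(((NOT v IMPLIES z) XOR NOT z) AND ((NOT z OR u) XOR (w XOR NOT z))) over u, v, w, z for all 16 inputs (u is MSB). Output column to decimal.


F1 = (NOT u AND ((v XOR u) OR NOT z))
F2 = (((NOT v IMPLIES z) XOR NOT z) AND ((NOT z OR u) XOR (w XOR NOT z)))
Counterexample to F1=>F2 is where F1=1 and F2=0.
Evaluate each row (bits = u,v,w,z, MSB first):
  row 0 [0000]: F1=1 F2=0 -> F1&~F2 -> 1
  row 1 [0001]: F1=0 F2=0 -> F1&~F2 -> 0
  row 2 [0010]: F1=1 F2=1 -> F1&~F2 -> 0
  row 3 [0011]: F1=0 F2=1 -> F1&~F2 -> 0
  row 4 [0100]: F1=1 F2=0 -> F1&~F2 -> 1
  row 5 [0101]: F1=1 F2=0 -> F1&~F2 -> 1
  row 6 [0110]: F1=1 F2=0 -> F1&~F2 -> 1
  row 7 [0111]: F1=1 F2=1 -> F1&~F2 -> 0
  row 8 [1000]: F1=0 F2=0 -> F1&~F2 -> 0
  row 9 [1001]: F1=0 F2=1 -> F1&~F2 -> 0
  row 10 [1010]: F1=0 F2=1 -> F1&~F2 -> 0
  row 11 [1011]: F1=0 F2=0 -> F1&~F2 -> 0
  row 12 [1100]: F1=0 F2=0 -> F1&~F2 -> 0
  row 13 [1101]: F1=0 F2=1 -> F1&~F2 -> 0
  row 14 [1110]: F1=0 F2=0 -> F1&~F2 -> 0
  row 15 [1111]: F1=0 F2=0 -> F1&~F2 -> 0
Full result column, 4 rows per line (u,v fixed per line; w,z runs 00..11 left to right):
  rows 0-3 [u,v=00]: 1000  = hex 8
  rows 4-7 [u,v=01]: 1110  = hex E
  rows 8-11 [u,v=10]: 0000  = hex 0
  rows 12-15 [u,v=11]: 0000  = hex 0
Counterexample vector (row 0 .. row 15) = 1000111000000000
Output column grouped in 4s = 1000 1110 0000 0000 = 0x8E00
Convert to decimal digit by digit (value = value*16 + digit):
  8 -> 8
  8*16 + 14 (E) = 142
  142*16 + 0 = 2272
  2272*16 + 0 = 36352
Decimal = 36352

36352


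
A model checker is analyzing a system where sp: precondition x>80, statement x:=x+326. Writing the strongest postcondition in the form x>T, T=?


Formula: sp(P, x:=E) = exists old_x. (x = E[old_x/x]) AND P[old_x/x] (old_x is the value of x before the assignment; eliminate old_x by solving x = E[old_x/x] for old_x)
Step 1: Precondition P: x>80, i.e. old_x > 80
Step 2: Assignment gives x = old_x + 326, so old_x = x - 326
Step 3: Substitute into P: x - 326 > 80
Step 4: Simplify: x > 80+326 = 406

406


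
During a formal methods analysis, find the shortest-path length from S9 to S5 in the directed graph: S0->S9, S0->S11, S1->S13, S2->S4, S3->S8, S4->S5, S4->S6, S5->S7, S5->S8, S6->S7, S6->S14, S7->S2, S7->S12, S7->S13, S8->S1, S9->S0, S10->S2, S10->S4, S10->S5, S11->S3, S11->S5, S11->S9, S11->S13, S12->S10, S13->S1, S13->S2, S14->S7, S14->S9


BFS layer-by-layer from S9:
  dist 0: {S9}
  dist 1: {S0}
  dist 2: {S11}
  dist 3: {S3, S5, S13}
  -> S5 reached at distance 3
Shortest path length = 3

3


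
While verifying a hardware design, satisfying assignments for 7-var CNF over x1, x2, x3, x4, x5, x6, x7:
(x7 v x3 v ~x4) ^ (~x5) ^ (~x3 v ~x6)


CNF with 3 clauses over 7 vars (128 assignments).
An assignment satisfies CNF iff every clause has >=1 true literal.
Check each row (bits = x1,x2,x3,x4,x5,x6,x7; clause T/F shown):
  row 0 [0000000]: clauses=TTT -> 1
  row 1 [0000001]: clauses=TTT -> 1
  row 2 [0000010]: clauses=TTT -> 1
  row 3 [0000011]: clauses=TTT -> 1
  row 4 [0000100]: clauses=TFT -> 0
  (every remaining row is evaluated the same way; all 128 results are listed next)
Full result column, 8 rows per line (x1,x2,x3,x4 fixed per line; x5,x6,x7 runs 000..111 left to right):
  rows 0-7 [x1,x2,x3,x4=0000]: 11110000  (ones: 4)
  rows 8-15 [x1,x2,x3,x4=0001]: 01010000  (ones: 2)
  rows 16-23 [x1,x2,x3,x4=0010]: 11000000  (ones: 2)
  rows 24-31 [x1,x2,x3,x4=0011]: 11000000  (ones: 2)
  rows 32-39 [x1,x2,x3,x4=0100]: 11110000  (ones: 4)
  rows 40-47 [x1,x2,x3,x4=0101]: 01010000  (ones: 2)
  rows 48-55 [x1,x2,x3,x4=0110]: 11000000  (ones: 2)
  rows 56-63 [x1,x2,x3,x4=0111]: 11000000  (ones: 2)
  rows 64-71 [x1,x2,x3,x4=1000]: 11110000  (ones: 4)
  rows 72-79 [x1,x2,x3,x4=1001]: 01010000  (ones: 2)
  rows 80-87 [x1,x2,x3,x4=1010]: 11000000  (ones: 2)
  rows 88-95 [x1,x2,x3,x4=1011]: 11000000  (ones: 2)
  rows 96-103 [x1,x2,x3,x4=1100]: 11110000  (ones: 4)
  rows 104-111 [x1,x2,x3,x4=1101]: 01010000  (ones: 2)
  rows 112-119 [x1,x2,x3,x4=1110]: 11000000  (ones: 2)
  rows 120-127 [x1,x2,x3,x4=1111]: 11000000  (ones: 2)
Satisfying assignments = 4+2+2+2+4+2+2+2+4+2+2+2+4+2+2+2 = 40

40


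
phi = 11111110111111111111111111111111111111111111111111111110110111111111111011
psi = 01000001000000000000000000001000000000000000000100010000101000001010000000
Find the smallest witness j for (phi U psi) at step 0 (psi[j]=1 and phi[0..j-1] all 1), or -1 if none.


(phi U psi) at 0: need smallest j with psi[j]=1 and phi[i]=1 for all i in [0,j).
Scan from step 0:
  step 0: phi=1, psi=0 -> continue
  step 1: psi=1 and phi held for [0,1) -> witness found
Witness step = 1

1


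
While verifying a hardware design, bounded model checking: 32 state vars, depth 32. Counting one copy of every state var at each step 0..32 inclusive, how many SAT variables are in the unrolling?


BMC unrolls to depth k, creating one copy of each state var for steps 0..k.
Step count = 32 + 1 = 33 (steps 0 through 32)
Vars per step = 32
Total = 32 * 33 = 1056

1056


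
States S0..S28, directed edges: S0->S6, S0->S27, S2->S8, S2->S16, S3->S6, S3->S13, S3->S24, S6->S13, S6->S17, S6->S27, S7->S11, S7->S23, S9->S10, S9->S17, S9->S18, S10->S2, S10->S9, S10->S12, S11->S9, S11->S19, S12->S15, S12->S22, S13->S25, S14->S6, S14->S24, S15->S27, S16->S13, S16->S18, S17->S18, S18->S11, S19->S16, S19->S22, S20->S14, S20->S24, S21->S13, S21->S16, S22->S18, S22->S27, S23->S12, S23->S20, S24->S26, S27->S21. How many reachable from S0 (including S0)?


BFS from S0:
  layer 0: {S0}
  layer 1: {S6, S27}
  layer 2: {S13, S17, S21}
  layer 3: {S16, S18, S25}
  layer 4: {S11}
  layer 5: {S9, S19}
  layer 6: {S10, S22}
  layer 7: {S2, S12}
  layer 8: {S8, S15}
Reachable set: {S0, S2, S6, S8, S9, S10, S11, S12, S13, S15, S16, S17, S18, S19, S21, S22, S25, S27}
Count = 18

18


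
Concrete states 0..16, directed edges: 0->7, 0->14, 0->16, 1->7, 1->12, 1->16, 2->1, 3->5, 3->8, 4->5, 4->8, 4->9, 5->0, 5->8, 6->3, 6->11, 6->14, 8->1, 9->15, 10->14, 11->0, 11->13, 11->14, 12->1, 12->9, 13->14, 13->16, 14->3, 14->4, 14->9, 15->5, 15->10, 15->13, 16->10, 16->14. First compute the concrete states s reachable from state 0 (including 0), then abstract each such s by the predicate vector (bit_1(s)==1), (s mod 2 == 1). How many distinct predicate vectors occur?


BFS from 0:
Concrete reachable: {0, 1, 3, 4, 5, 7, 8, 9, 10, 12, 13, 14, 15, 16}
Abstract via predicates (bit_1(s)==1), (s mod 2 == 1):
  (0,0) <- {0, 4, 8, 12, 16}
  (0,1) <- {1, 5, 9, 13}
  (1,0) <- {10, 14}
  (1,1) <- {3, 7, 15}
Distinct abstract states = 4

4


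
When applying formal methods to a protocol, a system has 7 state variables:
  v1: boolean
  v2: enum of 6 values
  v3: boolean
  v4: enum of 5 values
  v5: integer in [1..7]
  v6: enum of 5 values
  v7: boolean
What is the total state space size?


State space = product of domain sizes of all variables.
Domain sizes:
  v1 (boolean): 2
  v2 (enum of 6 values): 6
  v3 (boolean): 2
  v4 (enum of 5 values): 5
  v5 (integer in [1..7]): 7
  v6 (enum of 5 values): 5
  v7 (boolean): 2
Product = 2 * 6 * 2 * 5 * 7 * 5 * 2 = 8400

8400


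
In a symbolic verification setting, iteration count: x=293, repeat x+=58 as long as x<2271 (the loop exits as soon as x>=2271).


Step 1: x goes from 293 toward 2271 by 58; the body runs while x<2271, so iterations = ceil((bound-start)/step)
Step 2: Distance=1978
Step 3: ceil(1978/58)=35

35


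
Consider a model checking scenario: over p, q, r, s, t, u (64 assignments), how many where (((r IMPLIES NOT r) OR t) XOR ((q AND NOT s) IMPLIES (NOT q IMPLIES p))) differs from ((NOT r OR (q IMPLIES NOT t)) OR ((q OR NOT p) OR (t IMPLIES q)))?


F1 = (((r IMPLIES NOT r) OR t) XOR ((q AND NOT s) IMPLIES (NOT q IMPLIES p)))
F2 = ((NOT r OR (q IMPLIES NOT t)) OR ((q OR NOT p) OR (t IMPLIES q)))
Evaluate both on each of 64 rows (bits = p,q,r,s,t,u):
  row 0 [000000]: F1=0 F2=1 (differ) -> 1
  row 1 [000001]: F1=0 F2=1 (differ) -> 1
  row 2 [000010]: F1=0 F2=1 (differ) -> 1
  row 3 [000011]: F1=0 F2=1 (differ) -> 1
  row 4 [000100]: F1=0 F2=1 (differ) -> 1
  (every remaining row is evaluated the same way; all 64 results are listed next)
Full result column, 8 rows per line (p,q,r fixed per line; s,t,u runs 000..111 left to right):
  rows 0-7 [p,q,r=000]: 11111111  (ones: 8)
  rows 8-15 [p,q,r=001]: 00110011  (ones: 4)
  rows 16-23 [p,q,r=010]: 11111111  (ones: 8)
  rows 24-31 [p,q,r=011]: 00110011  (ones: 4)
  rows 32-39 [p,q,r=100]: 11111111  (ones: 8)
  rows 40-47 [p,q,r=101]: 00110011  (ones: 4)
  rows 48-55 [p,q,r=110]: 11111111  (ones: 8)
  rows 56-63 [p,q,r=111]: 00110011  (ones: 4)
Disagreements = 8+4+8+4+8+4+8+4 = 48

48


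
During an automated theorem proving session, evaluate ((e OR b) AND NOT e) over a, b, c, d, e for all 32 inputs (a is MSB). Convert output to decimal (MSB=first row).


Formula: ((e OR b) AND NOT e) over a, b, c, d, e (32 rows)
Evaluate each row (bits = a,b,c,d,e, MSB first):
  row 0 [00000]: ((0 OR 0) AND NOT 0) -> 0
  row 1 [00001]: ((1 OR 0) AND NOT 1) -> 0
  row 2 [00010]: ((0 OR 0) AND NOT 0) -> 0
  row 3 [00011]: ((1 OR 0) AND NOT 1) -> 0
  row 4 [00100]: ((0 OR 0) AND NOT 0) -> 0
  row 5 [00101]: ((1 OR 0) AND NOT 1) -> 0
  row 6 [00110]: ((0 OR 0) AND NOT 0) -> 0
  row 7 [00111]: ((1 OR 0) AND NOT 1) -> 0
  row 8 [01000]: ((0 OR 1) AND NOT 0) -> 1
  row 9 [01001]: ((1 OR 1) AND NOT 1) -> 0
  row 10 [01010]: ((0 OR 1) AND NOT 0) -> 1
  row 11 [01011]: ((1 OR 1) AND NOT 1) -> 0
  row 12 [01100]: ((0 OR 1) AND NOT 0) -> 1
  row 13 [01101]: ((1 OR 1) AND NOT 1) -> 0
  row 14 [01110]: ((0 OR 1) AND NOT 0) -> 1
  row 15 [01111]: ((1 OR 1) AND NOT 1) -> 0
  row 16 [10000]: ((0 OR 0) AND NOT 0) -> 0
  row 17 [10001]: ((1 OR 0) AND NOT 1) -> 0
  row 18 [10010]: ((0 OR 0) AND NOT 0) -> 0
  row 19 [10011]: ((1 OR 0) AND NOT 1) -> 0
  row 20 [10100]: ((0 OR 0) AND NOT 0) -> 0
  row 21 [10101]: ((1 OR 0) AND NOT 1) -> 0
  row 22 [10110]: ((0 OR 0) AND NOT 0) -> 0
  row 23 [10111]: ((1 OR 0) AND NOT 1) -> 0
  row 24 [11000]: ((0 OR 1) AND NOT 0) -> 1
  row 25 [11001]: ((1 OR 1) AND NOT 1) -> 0
  row 26 [11010]: ((0 OR 1) AND NOT 0) -> 1
  row 27 [11011]: ((1 OR 1) AND NOT 1) -> 0
  row 28 [11100]: ((0 OR 1) AND NOT 0) -> 1
  row 29 [11101]: ((1 OR 1) AND NOT 1) -> 0
  row 30 [11110]: ((0 OR 1) AND NOT 0) -> 1
  row 31 [11111]: ((1 OR 1) AND NOT 1) -> 0
Full result column, 4 rows per line (a,b,c fixed per line; d,e runs 00..11 left to right):
  rows 0-3 [a,b,c=000]: 0000  = hex 0
  rows 4-7 [a,b,c=001]: 0000  = hex 0
  rows 8-11 [a,b,c=010]: 1010  = hex A
  rows 12-15 [a,b,c=011]: 1010  = hex A
  rows 16-19 [a,b,c=100]: 0000  = hex 0
  rows 20-23 [a,b,c=101]: 0000  = hex 0
  rows 24-27 [a,b,c=110]: 1010  = hex A
  rows 28-31 [a,b,c=111]: 1010  = hex A
Output column (row 0 .. row 31) = 00000000101010100000000010101010
Output column grouped in 4s = 0000 0000 1010 1010 0000 0000 1010 1010 = 0x00AA00AA
Convert to decimal digit by digit (value = value*16 + digit):
  0 -> 0
  0*16 + 0 = 0
  0*16 + 10 (A) = 10
  10*16 + 10 (A) = 170
  170*16 + 0 = 2720
  2720*16 + 0 = 43520
  43520*16 + 10 (A) = 696330
  696330*16 + 10 (A) = 11141290
Decimal = 11141290

11141290


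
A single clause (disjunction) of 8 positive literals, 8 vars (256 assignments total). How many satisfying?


Step 1: Total=2^8=256
Step 2: Unsat when all 8 false: 2^0=1
Step 3: Sat=256-1=255

255


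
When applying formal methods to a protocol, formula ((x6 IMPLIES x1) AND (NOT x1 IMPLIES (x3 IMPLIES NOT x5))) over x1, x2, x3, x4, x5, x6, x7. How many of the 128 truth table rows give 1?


Formula: ((x6 IMPLIES x1) AND (NOT x1 IMPLIES (x3 IMPLIES NOT x5))) over 7 vars (128 rows)
Evaluate each row (x1, x2, x3, x4, x5, x6, x7 as bits, MSB first):
  row 0 [0000000]: ((0 IMPLIES 0) AND (NOT 0 IMPLIES (0 IMPLIES NOT 0))) -> 1
  row 1 [0000001]: ((0 IMPLIES 0) AND (NOT 0 IMPLIES (0 IMPLIES NOT 0))) -> 1
  row 2 [0000010]: ((1 IMPLIES 0) AND (NOT 0 IMPLIES (0 IMPLIES NOT 0))) -> 0
  row 3 [0000011]: ((1 IMPLIES 0) AND (NOT 0 IMPLIES (0 IMPLIES NOT 0))) -> 0
  row 4 [0000100]: ((0 IMPLIES 0) AND (NOT 0 IMPLIES (0 IMPLIES NOT 1))) -> 1
  (every remaining row is evaluated the same way; all 128 results are listed next)
Full result column, 8 rows per line (x1,x2,x3,x4 fixed per line; x5,x6,x7 runs 000..111 left to right):
  rows 0-7 [x1,x2,x3,x4=0000]: 11001100  (ones: 4)
  rows 8-15 [x1,x2,x3,x4=0001]: 11001100  (ones: 4)
  rows 16-23 [x1,x2,x3,x4=0010]: 11000000  (ones: 2)
  rows 24-31 [x1,x2,x3,x4=0011]: 11000000  (ones: 2)
  rows 32-39 [x1,x2,x3,x4=0100]: 11001100  (ones: 4)
  rows 40-47 [x1,x2,x3,x4=0101]: 11001100  (ones: 4)
  rows 48-55 [x1,x2,x3,x4=0110]: 11000000  (ones: 2)
  rows 56-63 [x1,x2,x3,x4=0111]: 11000000  (ones: 2)
  rows 64-71 [x1,x2,x3,x4=1000]: 11111111  (ones: 8)
  rows 72-79 [x1,x2,x3,x4=1001]: 11111111  (ones: 8)
  rows 80-87 [x1,x2,x3,x4=1010]: 11111111  (ones: 8)
  rows 88-95 [x1,x2,x3,x4=1011]: 11111111  (ones: 8)
  rows 96-103 [x1,x2,x3,x4=1100]: 11111111  (ones: 8)
  rows 104-111 [x1,x2,x3,x4=1101]: 11111111  (ones: 8)
  rows 112-119 [x1,x2,x3,x4=1110]: 11111111  (ones: 8)
  rows 120-127 [x1,x2,x3,x4=1111]: 11111111  (ones: 8)
Count of 1-rows = 4+4+2+2+4+4+2+2+8+8+8+8+8+8+8+8 = 88

88


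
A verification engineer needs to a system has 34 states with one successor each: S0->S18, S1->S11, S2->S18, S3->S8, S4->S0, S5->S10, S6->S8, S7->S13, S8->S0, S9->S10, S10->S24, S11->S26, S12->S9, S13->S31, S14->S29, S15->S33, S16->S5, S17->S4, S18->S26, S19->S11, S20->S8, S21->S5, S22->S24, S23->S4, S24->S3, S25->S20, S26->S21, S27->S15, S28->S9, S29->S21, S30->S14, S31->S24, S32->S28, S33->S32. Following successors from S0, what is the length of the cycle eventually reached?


Trace from S0 until a state repeats:
  S0 -> S18 -> S26 -> S21 -> S5 -> S10 -> S24 -> S3 -> S8 -> S0
S0 first seen at step 0, revisited at step 9.
Cycle length = 9 - 0 = 9

9


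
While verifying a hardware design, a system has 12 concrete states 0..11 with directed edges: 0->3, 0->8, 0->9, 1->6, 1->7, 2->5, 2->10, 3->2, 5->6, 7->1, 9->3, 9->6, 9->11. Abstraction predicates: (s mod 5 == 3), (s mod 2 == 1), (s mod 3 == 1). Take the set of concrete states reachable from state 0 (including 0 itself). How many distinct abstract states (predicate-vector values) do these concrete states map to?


BFS from 0:
Concrete reachable: {0, 2, 3, 5, 6, 8, 9, 10, 11}
Abstract via predicates (s mod 5 == 3), (s mod 2 == 1), (s mod 3 == 1):
  (0,0,0) <- {0, 2, 6}
  (0,0,1) <- {10}
  (0,1,0) <- {5, 9, 11}
  (1,0,0) <- {8}
  (1,1,0) <- {3}
Distinct abstract states = 5

5


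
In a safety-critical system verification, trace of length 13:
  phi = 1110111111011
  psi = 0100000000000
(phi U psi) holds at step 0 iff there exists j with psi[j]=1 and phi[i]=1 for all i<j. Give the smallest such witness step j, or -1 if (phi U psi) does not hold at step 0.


(phi U psi) at 0: need smallest j with psi[j]=1 and phi[i]=1 for all i in [0,j).
Scan from step 0:
  step 0: phi=1, psi=0 -> continue
  step 1: psi=1 and phi held for [0,1) -> witness found
Witness step = 1

1


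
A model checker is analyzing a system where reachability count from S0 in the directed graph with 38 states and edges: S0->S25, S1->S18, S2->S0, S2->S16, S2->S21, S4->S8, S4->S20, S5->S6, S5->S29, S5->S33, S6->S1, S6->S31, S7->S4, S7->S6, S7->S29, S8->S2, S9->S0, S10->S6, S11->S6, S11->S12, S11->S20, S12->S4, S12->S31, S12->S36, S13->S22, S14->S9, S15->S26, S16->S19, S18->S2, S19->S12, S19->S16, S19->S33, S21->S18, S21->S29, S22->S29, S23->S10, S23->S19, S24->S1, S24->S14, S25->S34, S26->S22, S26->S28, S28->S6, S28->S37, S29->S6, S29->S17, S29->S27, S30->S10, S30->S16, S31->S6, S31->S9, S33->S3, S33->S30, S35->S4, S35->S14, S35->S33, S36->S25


BFS from S0:
  layer 0: {S0}
  layer 1: {S25}
  layer 2: {S34}
Reachable set: {S0, S25, S34}
Count = 3

3


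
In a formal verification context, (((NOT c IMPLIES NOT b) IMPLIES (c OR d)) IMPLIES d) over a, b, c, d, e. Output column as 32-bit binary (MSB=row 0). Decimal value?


Formula: (((NOT c IMPLIES NOT b) IMPLIES (c OR d)) IMPLIES d) over a, b, c, d, e (32 rows)
Evaluate each row (bits = a,b,c,d,e, MSB first):
  row 0 [00000]: (((NOT 0 IMPLIES NOT 0) IMPLIES (0 OR 0)) IMPLIES 0) -> 1
  row 1 [00001]: (((NOT 0 IMPLIES NOT 0) IMPLIES (0 OR 0)) IMPLIES 0) -> 1
  row 2 [00010]: (((NOT 0 IMPLIES NOT 0) IMPLIES (0 OR 1)) IMPLIES 1) -> 1
  row 3 [00011]: (((NOT 0 IMPLIES NOT 0) IMPLIES (0 OR 1)) IMPLIES 1) -> 1
  row 4 [00100]: (((NOT 1 IMPLIES NOT 0) IMPLIES (1 OR 0)) IMPLIES 0) -> 0
  row 5 [00101]: (((NOT 1 IMPLIES NOT 0) IMPLIES (1 OR 0)) IMPLIES 0) -> 0
  row 6 [00110]: (((NOT 1 IMPLIES NOT 0) IMPLIES (1 OR 1)) IMPLIES 1) -> 1
  row 7 [00111]: (((NOT 1 IMPLIES NOT 0) IMPLIES (1 OR 1)) IMPLIES 1) -> 1
  row 8 [01000]: (((NOT 0 IMPLIES NOT 1) IMPLIES (0 OR 0)) IMPLIES 0) -> 0
  row 9 [01001]: (((NOT 0 IMPLIES NOT 1) IMPLIES (0 OR 0)) IMPLIES 0) -> 0
  row 10 [01010]: (((NOT 0 IMPLIES NOT 1) IMPLIES (0 OR 1)) IMPLIES 1) -> 1
  row 11 [01011]: (((NOT 0 IMPLIES NOT 1) IMPLIES (0 OR 1)) IMPLIES 1) -> 1
  row 12 [01100]: (((NOT 1 IMPLIES NOT 1) IMPLIES (1 OR 0)) IMPLIES 0) -> 0
  row 13 [01101]: (((NOT 1 IMPLIES NOT 1) IMPLIES (1 OR 0)) IMPLIES 0) -> 0
  row 14 [01110]: (((NOT 1 IMPLIES NOT 1) IMPLIES (1 OR 1)) IMPLIES 1) -> 1
  row 15 [01111]: (((NOT 1 IMPLIES NOT 1) IMPLIES (1 OR 1)) IMPLIES 1) -> 1
  row 16 [10000]: (((NOT 0 IMPLIES NOT 0) IMPLIES (0 OR 0)) IMPLIES 0) -> 1
  row 17 [10001]: (((NOT 0 IMPLIES NOT 0) IMPLIES (0 OR 0)) IMPLIES 0) -> 1
  row 18 [10010]: (((NOT 0 IMPLIES NOT 0) IMPLIES (0 OR 1)) IMPLIES 1) -> 1
  row 19 [10011]: (((NOT 0 IMPLIES NOT 0) IMPLIES (0 OR 1)) IMPLIES 1) -> 1
  row 20 [10100]: (((NOT 1 IMPLIES NOT 0) IMPLIES (1 OR 0)) IMPLIES 0) -> 0
  row 21 [10101]: (((NOT 1 IMPLIES NOT 0) IMPLIES (1 OR 0)) IMPLIES 0) -> 0
  row 22 [10110]: (((NOT 1 IMPLIES NOT 0) IMPLIES (1 OR 1)) IMPLIES 1) -> 1
  row 23 [10111]: (((NOT 1 IMPLIES NOT 0) IMPLIES (1 OR 1)) IMPLIES 1) -> 1
  row 24 [11000]: (((NOT 0 IMPLIES NOT 1) IMPLIES (0 OR 0)) IMPLIES 0) -> 0
  row 25 [11001]: (((NOT 0 IMPLIES NOT 1) IMPLIES (0 OR 0)) IMPLIES 0) -> 0
  row 26 [11010]: (((NOT 0 IMPLIES NOT 1) IMPLIES (0 OR 1)) IMPLIES 1) -> 1
  row 27 [11011]: (((NOT 0 IMPLIES NOT 1) IMPLIES (0 OR 1)) IMPLIES 1) -> 1
  row 28 [11100]: (((NOT 1 IMPLIES NOT 1) IMPLIES (1 OR 0)) IMPLIES 0) -> 0
  row 29 [11101]: (((NOT 1 IMPLIES NOT 1) IMPLIES (1 OR 0)) IMPLIES 0) -> 0
  row 30 [11110]: (((NOT 1 IMPLIES NOT 1) IMPLIES (1 OR 1)) IMPLIES 1) -> 1
  row 31 [11111]: (((NOT 1 IMPLIES NOT 1) IMPLIES (1 OR 1)) IMPLIES 1) -> 1
Full result column, 4 rows per line (a,b,c fixed per line; d,e runs 00..11 left to right):
  rows 0-3 [a,b,c=000]: 1111  = hex F
  rows 4-7 [a,b,c=001]: 0011  = hex 3
  rows 8-11 [a,b,c=010]: 0011  = hex 3
  rows 12-15 [a,b,c=011]: 0011  = hex 3
  rows 16-19 [a,b,c=100]: 1111  = hex F
  rows 20-23 [a,b,c=101]: 0011  = hex 3
  rows 24-27 [a,b,c=110]: 0011  = hex 3
  rows 28-31 [a,b,c=111]: 0011  = hex 3
Output column (row 0 .. row 31) = 11110011001100111111001100110011
Output column grouped in 4s = 1111 0011 0011 0011 1111 0011 0011 0011 = 0xF333F333
Convert to decimal digit by digit (value = value*16 + digit):
  F -> 15
  15*16 + 3 = 243
  243*16 + 3 = 3891
  3891*16 + 3 = 62259
  62259*16 + 15 (F) = 996159
  996159*16 + 3 = 15938547
  15938547*16 + 3 = 255016755
  255016755*16 + 3 = 4080268083
Decimal = 4080268083

4080268083


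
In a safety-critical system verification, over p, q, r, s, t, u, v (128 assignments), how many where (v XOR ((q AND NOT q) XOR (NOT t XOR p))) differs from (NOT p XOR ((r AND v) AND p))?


F1 = (v XOR ((q AND NOT q) XOR (NOT t XOR p)))
F2 = (NOT p XOR ((r AND v) AND p))
Evaluate both on each of 128 rows (bits = p,q,r,s,t,u,v):
  row 0 [0000000]: F1=1 F2=1 -> 0
  row 1 [0000001]: F1=0 F2=1 (differ) -> 1
  row 2 [0000010]: F1=1 F2=1 -> 0
  row 3 [0000011]: F1=0 F2=1 (differ) -> 1
  row 4 [0000100]: F1=0 F2=1 (differ) -> 1
  (every remaining row is evaluated the same way; all 128 results are listed next)
Full result column, 8 rows per line (p,q,r,s fixed per line; t,u,v runs 000..111 left to right):
  rows 0-7 [p,q,r,s=0000]: 01011010  (ones: 4)
  rows 8-15 [p,q,r,s=0001]: 01011010  (ones: 4)
  rows 16-23 [p,q,r,s=0010]: 01011010  (ones: 4)
  rows 24-31 [p,q,r,s=0011]: 01011010  (ones: 4)
  rows 32-39 [p,q,r,s=0100]: 01011010  (ones: 4)
  rows 40-47 [p,q,r,s=0101]: 01011010  (ones: 4)
  rows 48-55 [p,q,r,s=0110]: 01011010  (ones: 4)
  rows 56-63 [p,q,r,s=0111]: 01011010  (ones: 4)
  rows 64-71 [p,q,r,s=1000]: 01011010  (ones: 4)
  rows 72-79 [p,q,r,s=1001]: 01011010  (ones: 4)
  rows 80-87 [p,q,r,s=1010]: 00001111  (ones: 4)
  rows 88-95 [p,q,r,s=1011]: 00001111  (ones: 4)
  rows 96-103 [p,q,r,s=1100]: 01011010  (ones: 4)
  rows 104-111 [p,q,r,s=1101]: 01011010  (ones: 4)
  rows 112-119 [p,q,r,s=1110]: 00001111  (ones: 4)
  rows 120-127 [p,q,r,s=1111]: 00001111  (ones: 4)
Disagreements = 4+4+4+4+4+4+4+4+4+4+4+4+4+4+4+4 = 64

64
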